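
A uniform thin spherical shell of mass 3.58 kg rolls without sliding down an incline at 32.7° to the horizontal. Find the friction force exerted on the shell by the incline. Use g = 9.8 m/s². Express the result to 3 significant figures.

The moment of inertia is (2/3)MR², giving k ≡ I/(MR²) = 2/3.
Along the incline Mg sinθ − f = Ma, and torque about the center fR = Iα = kMR²(a/R) gives f = kMa.
Combining, a = g sinθ/(1+k) and f = kMa = kMg sinθ/(1+k).
f = (2/3) × 3.58 × 9.8 × sin32.7° / 1.667 ≈ 7.58 N.

f ≈ 7.58 N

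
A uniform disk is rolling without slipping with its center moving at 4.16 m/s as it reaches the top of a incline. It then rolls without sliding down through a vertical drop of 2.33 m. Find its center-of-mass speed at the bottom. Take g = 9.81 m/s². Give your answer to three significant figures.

v ≈ 6.91 m/s

Here I = (1/2)MR², so the shape factor k = I/(MR²) = 0.5.
Pure rolling means v = ωR; then KE = ½Mv² + ½I(v/R)² = ½(1+k)Mv² = (3/4)Mv².
Conserving energy between top and bottom: (3/4)Mv² = (3/4)Mv₀² + Mgh, hence v² = v₀² + 2gh/(1+k).
v = √(4.16² + 2×9.81×2.33/1.5) = √47.78 ≈ 6.91 m/s.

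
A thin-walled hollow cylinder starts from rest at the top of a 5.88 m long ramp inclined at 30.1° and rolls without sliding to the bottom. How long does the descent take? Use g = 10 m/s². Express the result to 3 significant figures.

t ≈ 2.17 s

The moment of inertia is MR², giving k ≡ I/(MR²) = 1.
Translational: Mg sinθ − f = Ma. Rotational about the CM: fR = Iα = kMRa, so f = kMa.
Hence a = g sinθ/(1+k) = 10×sin30.1°/2 = 2.508 m/s².
With constant a from rest, t = √(2L/a) = √(2·5.88/2.508) ≈ 2.17 s.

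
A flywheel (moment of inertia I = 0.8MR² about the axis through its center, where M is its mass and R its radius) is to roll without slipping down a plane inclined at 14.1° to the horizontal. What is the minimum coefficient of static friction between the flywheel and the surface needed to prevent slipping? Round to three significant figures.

The moment of inertia is 0.8MR², giving k ≡ I/(MR²) = 0.8.
Newton's second law down the slope: Mg sinθ − f = Ma. The torque equation fR = Iα (with α = a/R) gives f = kMa.
These give a = g sinθ/(1+k) and the required friction f = kMg sinθ/(1+k).
With N = Mg cosθ, the no-slip condition f ≤ μN gives μ_min = f/N = k tanθ/(1+k).
μ_min = 0.8 × tan14.1° / 1.8 ≈ 0.112.

μ_min ≈ 0.112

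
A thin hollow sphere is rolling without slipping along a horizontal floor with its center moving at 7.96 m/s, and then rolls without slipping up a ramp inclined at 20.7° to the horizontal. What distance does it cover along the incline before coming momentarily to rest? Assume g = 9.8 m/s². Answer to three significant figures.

The moment of inertia is (2/3)MR², giving k ≡ I/(MR²) = 2/3.
The rolling condition ω = v/R makes the rotational term ½I(v/R)² = ½kMv², so KE_total = ½(1+k)Mv² = (5/6)Mv².
Setting this equal to Mgh gives the vertical rise h = (1+k)v₀²/(2g) = 1.667×7.96²/(2×9.8) = 5.388 m.
Along the incline, d = h/sinθ = 5.388/sin20.7° ≈ 15.2 m.

d ≈ 15.2 m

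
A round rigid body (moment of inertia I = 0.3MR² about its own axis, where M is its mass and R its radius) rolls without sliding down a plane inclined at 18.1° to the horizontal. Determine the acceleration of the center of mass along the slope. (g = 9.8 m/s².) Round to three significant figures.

With I = 0.3MR², the ratio k = I/(MR²) is 0.3.
Newton's second law down the slope: Mg sinθ − f = Ma. The torque equation fR = Iα (with α = a/R) gives f = kMa.
Eliminating f: Mg sinθ = (1+k)Ma, so a = g sinθ/(1+k) = 9.8 × sin18.1° / 1.3 ≈ 2.34 m/s².

a ≈ 2.34 m/s²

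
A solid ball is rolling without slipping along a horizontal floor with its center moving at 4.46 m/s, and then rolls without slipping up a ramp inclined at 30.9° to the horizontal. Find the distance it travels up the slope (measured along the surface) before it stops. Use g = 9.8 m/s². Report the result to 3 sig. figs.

For this body I = (2/5)MR², i.e. k = I/(MR²) = 0.4.
Since it rolls without slipping, ω = v/R and KE = ½Mv² + ½Iω² = ½(1+k)Mv² = (7/10)Mv².
Setting this equal to Mgh gives the vertical rise h = (1+k)v₀²/(2g) = 1.4×4.46²/(2×9.8) = 1.421 m.
Along the incline, d = h/sinθ = 1.421/sin30.9° ≈ 2.77 m.

d ≈ 2.77 m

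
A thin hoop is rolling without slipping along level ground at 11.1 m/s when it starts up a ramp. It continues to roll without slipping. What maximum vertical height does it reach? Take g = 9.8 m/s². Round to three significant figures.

h ≈ 12.6 m

For this body I = MR², i.e. k = I/(MR²) = 1.
Since it rolls without slipping, ω = v/R and KE = ½Mv² + ½Iω² = ½(1+k)Mv² = Mv².
All of this converts to potential energy at the highest point: Mv₀² = Mgh.
Thus h = (1+k)v₀²/(2g) = 2 × 11.1² / (2 × 9.8) ≈ 12.6 m.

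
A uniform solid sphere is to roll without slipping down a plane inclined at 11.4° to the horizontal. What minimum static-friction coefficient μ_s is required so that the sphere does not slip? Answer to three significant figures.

μ_min ≈ 0.0576

With I = (2/5)MR², the ratio k = I/(MR²) is 0.4.
Newton's second law down the slope: Mg sinθ − f = Ma. The torque equation fR = Iα (with α = a/R) gives f = kMa.
These give a = g sinθ/(1+k) and the required friction f = kMg sinθ/(1+k).
With N = Mg cosθ, the no-slip condition f ≤ μN gives μ_min = f/N = k tanθ/(1+k).
μ_min = 0.4 × tan11.4° / 1.4 ≈ 0.0576.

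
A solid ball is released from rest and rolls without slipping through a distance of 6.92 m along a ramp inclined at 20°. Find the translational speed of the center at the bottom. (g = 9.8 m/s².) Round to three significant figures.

v ≈ 5.76 m/s

For this body I = (2/5)MR², i.e. k = I/(MR²) = 0.4.
Since it rolls without slipping, ω = v/R and KE = ½Mv² + ½Iω² = ½(1+k)Mv² = (7/10)Mv².
The vertical drop is h = L sinθ = 6.92 × sin20° = 2.367 m.
Energy conservation: Mgh = (7/10)Mv², so v = √(2gh/(1+k)) = √(2 × 9.8 × 2.367 / 1.4) ≈ 5.76 m/s.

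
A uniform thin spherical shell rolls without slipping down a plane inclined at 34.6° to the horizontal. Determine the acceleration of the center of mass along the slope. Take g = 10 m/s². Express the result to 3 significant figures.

The moment of inertia is (2/3)MR², giving k ≡ I/(MR²) = 2/3.
Newton's second law down the slope: Mg sinθ − f = Ma. The torque equation fR = Iα (with α = a/R) gives f = kMa.
Eliminating f: Mg sinθ = (1+k)Ma, so a = g sinθ/(1+k) = 10 × sin34.6° / 1.667 ≈ 3.41 m/s².

a ≈ 3.41 m/s²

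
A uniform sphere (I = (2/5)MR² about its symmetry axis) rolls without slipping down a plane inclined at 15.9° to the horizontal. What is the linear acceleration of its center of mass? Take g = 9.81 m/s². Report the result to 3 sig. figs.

a ≈ 1.92 m/s²

Here I = (2/5)MR², so the shape factor k = I/(MR²) = 0.4.
Translational: Mg sinθ − f = Ma. Rotational about the CM: fR = Iα = kMRa, so f = kMa.
Eliminating f: Mg sinθ = (1+k)Ma, so a = g sinθ/(1+k) = 9.81 × sin15.9° / 1.4 ≈ 1.92 m/s².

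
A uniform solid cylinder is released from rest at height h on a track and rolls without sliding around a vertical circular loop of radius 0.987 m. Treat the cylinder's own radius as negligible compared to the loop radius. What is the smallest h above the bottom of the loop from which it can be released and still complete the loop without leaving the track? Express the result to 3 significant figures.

h_min ≈ 2.71 m

The moment of inertia is (1/2)MR², giving k ≡ I/(MR²) = 0.5.
At the top, contact is just lost when gravity alone supplies the centripetal force: Mg = Mv_top²/r, i.e. v_top² = gr.
With ω = v/R, the kinetic energy at speed v is ½(1+k)Mv² = (3/4)Mv².
Energy conservation from release (height h) to the top (height 2r): Mgh = Mg(2r) + (3/4)M·gr.
Thus h_min = 2r + (1+k)r/2 = r(2 + 1.5/2) = 0.987 × 2.75 ≈ 2.71 m.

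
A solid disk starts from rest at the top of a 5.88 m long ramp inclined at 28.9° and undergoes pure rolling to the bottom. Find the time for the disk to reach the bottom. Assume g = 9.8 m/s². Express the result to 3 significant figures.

With I = (1/2)MR², the ratio k = I/(MR²) is 0.5.
Newton's second law down the slope: Mg sinθ − f = Ma. The torque equation fR = Iα (with α = a/R) gives f = kMa.
Hence a = g sinθ/(1+k) = 9.8×sin28.9°/1.5 = 3.157 m/s².
With constant a from rest, t = √(2L/a) = √(2·5.88/3.157) ≈ 1.93 s.

t ≈ 1.93 s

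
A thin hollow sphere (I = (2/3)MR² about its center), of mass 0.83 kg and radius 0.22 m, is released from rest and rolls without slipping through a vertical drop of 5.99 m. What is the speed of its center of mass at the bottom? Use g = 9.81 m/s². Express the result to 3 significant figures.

v ≈ 8.40 m/s

For this body I = (2/3)MR², i.e. k = I/(MR²) = 2/3.
Since it rolls without slipping, ω = v/R and KE = ½Mv² + ½Iω² = ½(1+k)Mv² = (5/6)Mv².
Setting Mgh = (5/6)Mv² gives v = √(2gh/(1+k)) = √(2·9.81·5.99/1.667) ≈ 8.40 m/s.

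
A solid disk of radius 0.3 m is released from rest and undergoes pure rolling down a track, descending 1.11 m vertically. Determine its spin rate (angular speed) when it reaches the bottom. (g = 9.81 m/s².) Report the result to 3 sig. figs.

The moment of inertia is (1/2)MR², giving k ≡ I/(MR²) = 0.5.
The rolling condition ω = v/R makes the rotational term ½I(v/R)² = ½kMv², so KE_total = ½(1+k)Mv² = (3/4)Mv².
Energy conservation Mgh = ½(1+k)Mv² gives v = √(2gh/(1+k)) = √(2 × 9.81 × 1.11 / 1.5) = 3.81 m/s.
The angular speed follows from ω = v/R = 3.81/0.3 ≈ 12.7 rad/s.

ω ≈ 12.7 rad/s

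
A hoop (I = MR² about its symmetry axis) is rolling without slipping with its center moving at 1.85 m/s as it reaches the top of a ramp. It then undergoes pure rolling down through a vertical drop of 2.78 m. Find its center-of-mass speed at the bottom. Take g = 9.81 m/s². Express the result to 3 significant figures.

v ≈ 5.54 m/s

Here I = MR², so the shape factor k = I/(MR²) = 1.
Pure rolling means v = ωR; then KE = ½Mv² + ½I(v/R)² = ½(1+k)Mv² = Mv².
Conserving energy between top and bottom: Mv² = Mv₀² + Mgh, hence v² = v₀² + 2gh/(1+k).
v = √(1.85² + 2×9.81×2.78/2) = √30.69 ≈ 5.54 m/s.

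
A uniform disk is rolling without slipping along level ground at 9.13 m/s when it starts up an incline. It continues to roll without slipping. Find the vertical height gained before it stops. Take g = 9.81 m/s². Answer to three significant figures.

The moment of inertia is (1/2)MR², giving k ≡ I/(MR²) = 0.5.
Pure rolling means v = ωR; then KE = ½Mv² + ½I(v/R)² = ½(1+k)Mv² = (3/4)Mv².
All of this converts to potential energy at the highest point: (3/4)Mv₀² = Mgh.
Thus h = (1+k)v₀²/(2g) = 1.5 × 9.13² / (2 × 9.81) ≈ 6.37 m.

h ≈ 6.37 m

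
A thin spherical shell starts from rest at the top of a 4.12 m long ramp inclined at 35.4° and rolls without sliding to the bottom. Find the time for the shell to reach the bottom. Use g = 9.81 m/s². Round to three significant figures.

For this body I = (2/3)MR², i.e. k = I/(MR²) = 2/3.
Along the incline Mg sinθ − f = Ma, and torque about the center fR = Iα = kMR²(a/R) gives f = kMa.
Hence a = g sinθ/(1+k) = 9.81×sin35.4°/1.667 = 3.41 m/s².
Starting from rest, L = ½at², so t = √(2L/a) = √(2×4.12/3.41) ≈ 1.55 s.

t ≈ 1.55 s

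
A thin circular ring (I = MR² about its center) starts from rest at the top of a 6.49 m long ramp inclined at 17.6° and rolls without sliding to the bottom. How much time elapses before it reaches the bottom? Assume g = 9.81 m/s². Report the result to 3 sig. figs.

t ≈ 2.96 s

For this body I = MR², i.e. k = I/(MR²) = 1.
Along the incline Mg sinθ − f = Ma, and torque about the center fR = Iα = kMR²(a/R) gives f = kMa.
Hence a = g sinθ/(1+k) = 9.81×sin17.6°/2 = 1.483 m/s².
With constant a from rest, t = √(2L/a) = √(2·6.49/1.483) ≈ 2.96 s.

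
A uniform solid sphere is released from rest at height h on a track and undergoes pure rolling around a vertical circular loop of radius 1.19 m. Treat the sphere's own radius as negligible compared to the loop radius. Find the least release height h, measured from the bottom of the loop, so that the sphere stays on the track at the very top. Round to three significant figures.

With I = (2/5)MR², the ratio k = I/(MR²) is 0.4.
At the top of the loop, the minimum-contact condition is Mg = Mv_top²/r, so v_top² = gr.
With ω = v/R, the kinetic energy at speed v is ½(1+k)Mv² = (7/10)Mv².
Energy conservation from release (height h) to the top (height 2r): Mgh = Mg(2r) + (7/10)M·gr.
Thus h_min = 2r + (1+k)r/2 = r(2 + 1.4/2) = 1.19 × 2.7 ≈ 3.21 m.

h_min ≈ 3.21 m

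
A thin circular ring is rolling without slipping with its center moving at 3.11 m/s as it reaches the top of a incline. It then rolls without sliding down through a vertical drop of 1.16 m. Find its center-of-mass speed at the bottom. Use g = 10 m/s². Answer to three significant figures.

With I = MR², the ratio k = I/(MR²) is 1.
Since it rolls without slipping, ω = v/R and KE = ½Mv² + ½Iω² = ½(1+k)Mv² = Mv².
Energy conservation: Mv₀² + Mgh = Mv², so v² = v₀² + 2gh/(1+k).
v = √(3.11² + 2×10×1.16/2) = √21.27 ≈ 4.61 m/s.

v ≈ 4.61 m/s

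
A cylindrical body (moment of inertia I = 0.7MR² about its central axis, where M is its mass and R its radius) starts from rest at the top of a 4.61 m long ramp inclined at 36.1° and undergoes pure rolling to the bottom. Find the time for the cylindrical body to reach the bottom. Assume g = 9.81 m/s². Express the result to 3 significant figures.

The moment of inertia is 0.7MR², giving k ≡ I/(MR²) = 0.7.
Newton's second law down the slope: Mg sinθ − f = Ma. The torque equation fR = Iα (with α = a/R) gives f = kMa.
Hence a = g sinθ/(1+k) = 9.81×sin36.1°/1.7 = 3.4 m/s².
Starting from rest, L = ½at², so t = √(2L/a) = √(2×4.61/3.4) ≈ 1.65 s.

t ≈ 1.65 s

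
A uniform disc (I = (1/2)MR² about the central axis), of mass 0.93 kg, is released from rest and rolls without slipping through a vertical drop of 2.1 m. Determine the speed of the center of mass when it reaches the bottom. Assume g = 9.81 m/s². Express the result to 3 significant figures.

v ≈ 5.24 m/s

Here I = (1/2)MR², so the shape factor k = I/(MR²) = 0.5.
The rolling condition ω = v/R makes the rotational term ½I(v/R)² = ½kMv², so KE_total = ½(1+k)Mv² = (3/4)Mv².
Energy conservation: Mgh = (3/4)Mv², so v = √(2gh/(1+k)) = √(2 × 9.81 × 2.1 / 1.5) ≈ 5.24 m/s.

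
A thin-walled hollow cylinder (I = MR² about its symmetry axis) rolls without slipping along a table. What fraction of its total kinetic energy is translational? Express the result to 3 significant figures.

fraction ≈ 0.500

The moment of inertia is MR², giving k ≡ I/(MR²) = 1.
Since ω = v/R, the translational part is ½Mv² and the rotational part is ½I(v/R)² = ½kMv²; the total is ½(1+k)Mv².
The translational fraction is therefore 1/(1+k) = 1/2 ≈ 0.500.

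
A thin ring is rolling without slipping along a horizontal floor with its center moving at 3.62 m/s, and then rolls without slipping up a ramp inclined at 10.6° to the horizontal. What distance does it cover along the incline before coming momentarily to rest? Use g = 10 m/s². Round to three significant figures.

For this body I = MR², i.e. k = I/(MR²) = 1.
Pure rolling means v = ωR; then KE = ½Mv² + ½I(v/R)² = ½(1+k)Mv² = Mv².
Setting this equal to Mgh gives the vertical rise h = (1+k)v₀²/(2g) = 2×3.62²/(2×10) = 1.31 m.
Along the incline, d = h/sinθ = 1.31/sin10.6° ≈ 7.12 m.

d ≈ 7.12 m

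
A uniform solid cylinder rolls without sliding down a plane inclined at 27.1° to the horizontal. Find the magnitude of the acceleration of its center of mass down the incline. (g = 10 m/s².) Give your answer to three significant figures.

a ≈ 3.04 m/s²

With I = (1/2)MR², the ratio k = I/(MR²) is 0.5.
Translational: Mg sinθ − f = Ma. Rotational about the CM: fR = Iα = kMRa, so f = kMa.
Eliminating f: Mg sinθ = (1+k)Ma, so a = g sinθ/(1+k) = 10 × sin27.1° / 1.5 ≈ 3.04 m/s².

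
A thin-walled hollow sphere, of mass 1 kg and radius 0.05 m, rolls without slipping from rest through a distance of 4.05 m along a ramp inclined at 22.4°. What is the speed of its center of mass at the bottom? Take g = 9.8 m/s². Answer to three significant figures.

v ≈ 4.26 m/s

Here I = (2/3)MR², so the shape factor k = I/(MR²) = 2/3.
The rolling condition ω = v/R makes the rotational term ½I(v/R)² = ½kMv², so KE_total = ½(1+k)Mv² = (5/6)Mv².
The vertical drop is h = L sinθ = 4.05 × sin22.4° = 1.543 m.
Energy conservation: Mgh = (5/6)Mv², so v = √(2gh/(1+k)) = √(2 × 9.8 × 1.543 / 1.667) ≈ 4.26 m/s.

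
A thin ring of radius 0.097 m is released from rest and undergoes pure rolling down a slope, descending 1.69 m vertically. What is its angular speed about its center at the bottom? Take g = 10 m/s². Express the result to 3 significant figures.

The moment of inertia is MR², giving k ≡ I/(MR²) = 1.
The rolling condition ω = v/R makes the rotational term ½I(v/R)² = ½kMv², so KE_total = ½(1+k)Mv² = Mv².
Energy conservation Mgh = ½(1+k)Mv² gives v = √(2gh/(1+k)) = √(2 × 10 × 1.69 / 2) = 4.111 m/s.
The angular speed follows from ω = v/R = 4.111/0.097 ≈ 42.4 rad/s.

ω ≈ 42.4 rad/s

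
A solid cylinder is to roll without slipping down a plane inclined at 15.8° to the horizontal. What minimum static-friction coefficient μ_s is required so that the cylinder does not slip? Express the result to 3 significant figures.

μ_min ≈ 0.0943

For this body I = (1/2)MR², i.e. k = I/(MR²) = 0.5.
Newton's second law down the slope: Mg sinθ − f = Ma. The torque equation fR = Iα (with α = a/R) gives f = kMa.
These give a = g sinθ/(1+k) and the required friction f = kMg sinθ/(1+k).
With N = Mg cosθ, the no-slip condition f ≤ μN gives μ_min = f/N = k tanθ/(1+k).
μ_min = 0.5 × tan15.8° / 1.5 ≈ 0.0943.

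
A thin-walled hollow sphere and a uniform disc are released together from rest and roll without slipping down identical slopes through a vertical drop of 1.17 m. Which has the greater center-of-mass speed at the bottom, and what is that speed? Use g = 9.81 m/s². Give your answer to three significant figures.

For rolling without slipping, Mgh = ½(1+k)Mv² where k = I/(MR²), so v = √(2gh/(1+k)).
Thin-walled hollow sphere: k = 2/3, giving v = √(2×9.81×1.17/1.667) = 3.711 m/s.
Uniform disc: k = 0.5, giving v = √(2×9.81×1.17/1.5) = 3.912 m/s.
The smaller k wins: the uniform disc, at ≈ 3.91 m/s.

the uniform disc, at v ≈ 3.91 m/s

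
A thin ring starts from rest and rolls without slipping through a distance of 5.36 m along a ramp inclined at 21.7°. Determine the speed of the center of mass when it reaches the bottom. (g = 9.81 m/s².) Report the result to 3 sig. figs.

For this body I = MR², i.e. k = I/(MR²) = 1.
The rolling condition ω = v/R makes the rotational term ½I(v/R)² = ½kMv², so KE_total = ½(1+k)Mv² = Mv².
The vertical drop is h = L sinθ = 5.36 × sin21.7° = 1.982 m.
Energy conservation: Mgh = Mv², so v = √(2gh/(1+k)) = √(2 × 9.81 × 1.982 / 2) ≈ 4.41 m/s.

v ≈ 4.41 m/s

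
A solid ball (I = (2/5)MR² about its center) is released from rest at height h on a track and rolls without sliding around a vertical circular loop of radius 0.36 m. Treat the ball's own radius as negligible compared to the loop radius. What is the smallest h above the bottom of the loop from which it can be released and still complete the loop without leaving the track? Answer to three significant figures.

Here I = (2/5)MR², so the shape factor k = I/(MR²) = 0.4.
At the top, contact is just lost when gravity alone supplies the centripetal force: Mg = Mv_top²/r, i.e. v_top² = gr.
With ω = v/R, the kinetic energy at speed v is ½(1+k)Mv² = (7/10)Mv².
Energy conservation from release (height h) to the top (height 2r): Mgh = Mg(2r) + (7/10)M·gr.
Thus h_min = 2r + (1+k)r/2 = r(2 + 1.4/2) = 0.36 × 2.7 ≈ 0.972 m.

h_min ≈ 0.972 m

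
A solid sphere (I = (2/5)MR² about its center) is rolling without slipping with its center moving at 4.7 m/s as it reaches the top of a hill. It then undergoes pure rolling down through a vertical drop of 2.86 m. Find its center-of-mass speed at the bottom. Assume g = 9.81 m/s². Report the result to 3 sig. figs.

With I = (2/5)MR², the ratio k = I/(MR²) is 0.4.
The rolling condition ω = v/R makes the rotational term ½I(v/R)² = ½kMv², so KE_total = ½(1+k)Mv² = (7/10)Mv².
Conserving energy between top and bottom: (7/10)Mv² = (7/10)Mv₀² + Mgh, hence v² = v₀² + 2gh/(1+k).
v = √(4.7² + 2×9.81×2.86/1.4) = √62.17 ≈ 7.88 m/s.

v ≈ 7.88 m/s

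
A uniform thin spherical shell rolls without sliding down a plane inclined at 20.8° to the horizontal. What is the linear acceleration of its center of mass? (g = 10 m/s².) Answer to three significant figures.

a ≈ 2.13 m/s²

For this body I = (2/3)MR², i.e. k = I/(MR²) = 2/3.
Along the incline Mg sinθ − f = Ma, and torque about the center fR = Iα = kMR²(a/R) gives f = kMa.
Eliminating f: Mg sinθ = (1+k)Ma, so a = g sinθ/(1+k) = 10 × sin20.8° / 1.667 ≈ 2.13 m/s².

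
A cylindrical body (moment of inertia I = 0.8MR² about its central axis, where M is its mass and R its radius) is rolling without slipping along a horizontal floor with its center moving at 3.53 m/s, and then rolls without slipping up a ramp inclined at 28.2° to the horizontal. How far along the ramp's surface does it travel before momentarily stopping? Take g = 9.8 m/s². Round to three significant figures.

d ≈ 2.42 m

Here I = 0.8MR², so the shape factor k = I/(MR²) = 0.8.
Pure rolling means v = ωR; then KE = ½Mv² + ½I(v/R)² = ½(1+k)Mv² = (9/10)Mv².
Setting this equal to Mgh gives the vertical rise h = (1+k)v₀²/(2g) = 1.8×3.53²/(2×9.8) = 1.144 m.
The distance along the slope is d = h/sinθ = 1.144/sin28.2° ≈ 2.42 m.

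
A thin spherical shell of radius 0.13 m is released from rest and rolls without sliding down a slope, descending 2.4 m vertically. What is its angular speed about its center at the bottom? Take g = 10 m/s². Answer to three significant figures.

Here I = (2/3)MR², so the shape factor k = I/(MR²) = 2/3.
Pure rolling means v = ωR; then KE = ½Mv² + ½I(v/R)² = ½(1+k)Mv² = (5/6)Mv².
Energy conservation Mgh = ½(1+k)Mv² gives v = √(2gh/(1+k)) = √(2 × 10 × 2.4 / 1.667) = 5.367 m/s.
The angular speed follows from ω = v/R = 5.367/0.13 ≈ 41.3 rad/s.

ω ≈ 41.3 rad/s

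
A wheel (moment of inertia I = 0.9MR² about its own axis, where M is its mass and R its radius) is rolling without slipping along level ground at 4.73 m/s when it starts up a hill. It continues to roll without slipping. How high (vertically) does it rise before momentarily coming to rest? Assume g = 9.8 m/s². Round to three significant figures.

For this body I = 0.9MR², i.e. k = I/(MR²) = 0.9.
Rolling without slipping gives ω = v/R, so the total kinetic energy is ½Mv² + ½Iω² = ½(1+k)Mv² = (19/20)Mv².
At the top the kinetic energy is zero, so (19/20)Mv₀² = Mgh.
Thus h = (1+k)v₀²/(2g) = 1.9 × 4.73² / (2 × 9.8) ≈ 2.17 m.

h ≈ 2.17 m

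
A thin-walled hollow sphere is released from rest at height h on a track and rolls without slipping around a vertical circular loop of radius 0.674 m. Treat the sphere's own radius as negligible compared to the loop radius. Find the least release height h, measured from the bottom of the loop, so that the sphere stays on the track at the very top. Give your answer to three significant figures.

h_min ≈ 1.91 m

With I = (2/3)MR², the ratio k = I/(MR²) is 2/3.
At the top, contact is just lost when gravity alone supplies the centripetal force: Mg = Mv_top²/r, i.e. v_top² = gr.
With ω = v/R, the kinetic energy at speed v is ½(1+k)Mv² = (5/6)Mv².
Energy conservation from release (height h) to the top (height 2r): Mgh = Mg(2r) + (5/6)M·gr.
Thus h_min = 2r + (1+k)r/2 = r(2 + 1.667/2) = 0.674 × 2.833 ≈ 1.91 m.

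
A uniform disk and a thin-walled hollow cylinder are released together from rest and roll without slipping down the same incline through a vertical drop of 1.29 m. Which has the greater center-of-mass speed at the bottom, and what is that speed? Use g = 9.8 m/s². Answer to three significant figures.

For rolling without slipping, Mgh = ½(1+k)Mv² where k = I/(MR²), so v = √(2gh/(1+k)).
Uniform disk: k = 0.5, giving v = √(2×9.8×1.29/1.5) = 4.106 m/s.
Thin-walled hollow cylinder: k = 1, giving v = √(2×9.8×1.29/2) = 3.556 m/s.
The smaller k wins: the uniform disk, at ≈ 4.11 m/s.

the uniform disk, at v ≈ 4.11 m/s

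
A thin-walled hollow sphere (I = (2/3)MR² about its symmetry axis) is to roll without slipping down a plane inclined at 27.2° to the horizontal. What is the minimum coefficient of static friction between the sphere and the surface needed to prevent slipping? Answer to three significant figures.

Here I = (2/3)MR², so the shape factor k = I/(MR²) = 2/3.
Along the incline Mg sinθ − f = Ma, and torque about the center fR = Iα = kMR²(a/R) gives f = kMa.
These give a = g sinθ/(1+k) and the required friction f = kMg sinθ/(1+k).
With N = Mg cosθ, the no-slip condition f ≤ μN gives μ_min = f/N = k tanθ/(1+k).
μ_min = (2/3) × tan27.2° / 1.667 ≈ 0.206.

μ_min ≈ 0.206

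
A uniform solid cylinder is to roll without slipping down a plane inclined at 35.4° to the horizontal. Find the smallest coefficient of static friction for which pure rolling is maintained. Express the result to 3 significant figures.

μ_min ≈ 0.237

The moment of inertia is (1/2)MR², giving k ≡ I/(MR²) = 0.5.
Newton's second law down the slope: Mg sinθ − f = Ma. The torque equation fR = Iα (with α = a/R) gives f = kMa.
These give a = g sinθ/(1+k) and the required friction f = kMg sinθ/(1+k).
With N = Mg cosθ, the no-slip condition f ≤ μN gives μ_min = f/N = k tanθ/(1+k).
μ_min = 0.5 × tan35.4° / 1.5 ≈ 0.237.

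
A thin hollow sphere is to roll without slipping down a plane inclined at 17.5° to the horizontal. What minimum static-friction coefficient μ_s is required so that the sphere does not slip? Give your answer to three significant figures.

With I = (2/3)MR², the ratio k = I/(MR²) is 2/3.
Along the incline Mg sinθ − f = Ma, and torque about the center fR = Iα = kMR²(a/R) gives f = kMa.
These give a = g sinθ/(1+k) and the required friction f = kMg sinθ/(1+k).
With N = Mg cosθ, the no-slip condition f ≤ μN gives μ_min = f/N = k tanθ/(1+k).
μ_min = (2/3) × tan17.5° / 1.667 ≈ 0.126.

μ_min ≈ 0.126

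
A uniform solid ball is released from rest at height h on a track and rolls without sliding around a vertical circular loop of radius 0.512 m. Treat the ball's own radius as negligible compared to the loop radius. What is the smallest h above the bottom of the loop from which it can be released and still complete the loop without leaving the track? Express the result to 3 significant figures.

For this body I = (2/5)MR², i.e. k = I/(MR²) = 0.4.
At the top, contact is just lost when gravity alone supplies the centripetal force: Mg = Mv_top²/r, i.e. v_top² = gr.
With ω = v/R, the kinetic energy at speed v is ½(1+k)Mv² = (7/10)Mv².
Energy conservation from release (height h) to the top (height 2r): Mgh = Mg(2r) + (7/10)M·gr.
Thus h_min = 2r + (1+k)r/2 = r(2 + 1.4/2) = 0.512 × 2.7 ≈ 1.38 m.

h_min ≈ 1.38 m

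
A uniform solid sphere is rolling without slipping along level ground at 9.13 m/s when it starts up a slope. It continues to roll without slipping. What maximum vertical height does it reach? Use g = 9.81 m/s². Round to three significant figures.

h ≈ 5.95 m

For this body I = (2/5)MR², i.e. k = I/(MR²) = 0.4.
Since it rolls without slipping, ω = v/R and KE = ½Mv² + ½Iω² = ½(1+k)Mv² = (7/10)Mv².
At the top the kinetic energy is zero, so (7/10)Mv₀² = Mgh.
Thus h = (1+k)v₀²/(2g) = 1.4 × 9.13² / (2 × 9.81) ≈ 5.95 m.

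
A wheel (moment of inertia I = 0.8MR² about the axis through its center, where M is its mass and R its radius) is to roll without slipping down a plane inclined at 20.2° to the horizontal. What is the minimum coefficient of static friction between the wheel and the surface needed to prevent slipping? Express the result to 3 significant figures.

With I = 0.8MR², the ratio k = I/(MR²) is 0.8.
Along the incline Mg sinθ − f = Ma, and torque about the center fR = Iα = kMR²(a/R) gives f = kMa.
These give a = g sinθ/(1+k) and the required friction f = kMg sinθ/(1+k).
The normal force is N = Mg cosθ, so μ_min = f/N = k tanθ/(1+k).
μ_min = 0.8 × tan20.2° / 1.8 ≈ 0.164.

μ_min ≈ 0.164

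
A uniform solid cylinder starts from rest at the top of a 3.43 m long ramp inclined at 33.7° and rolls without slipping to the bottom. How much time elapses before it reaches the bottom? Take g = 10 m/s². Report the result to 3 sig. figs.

Here I = (1/2)MR², so the shape factor k = I/(MR²) = 0.5.
Translational: Mg sinθ − f = Ma. Rotational about the CM: fR = Iα = kMRa, so f = kMa.
Hence a = g sinθ/(1+k) = 10×sin33.7°/1.5 = 3.699 m/s².
Starting from rest, L = ½at², so t = √(2L/a) = √(2×3.43/3.699) ≈ 1.36 s.

t ≈ 1.36 s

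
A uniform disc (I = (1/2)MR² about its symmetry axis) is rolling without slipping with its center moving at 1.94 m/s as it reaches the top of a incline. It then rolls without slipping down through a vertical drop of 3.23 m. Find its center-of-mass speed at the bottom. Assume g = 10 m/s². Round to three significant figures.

v ≈ 6.84 m/s

For this body I = (1/2)MR², i.e. k = I/(MR²) = 0.5.
Rolling without slipping gives ω = v/R, so the total kinetic energy is ½Mv² + ½Iω² = ½(1+k)Mv² = (3/4)Mv².
Conserving energy between top and bottom: (3/4)Mv² = (3/4)Mv₀² + Mgh, hence v² = v₀² + 2gh/(1+k).
v = √(1.94² + 2×10×3.23/1.5) = √46.83 ≈ 6.84 m/s.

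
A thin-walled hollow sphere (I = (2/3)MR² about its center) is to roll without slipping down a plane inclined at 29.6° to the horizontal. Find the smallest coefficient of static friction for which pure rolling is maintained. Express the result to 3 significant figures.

Here I = (2/3)MR², so the shape factor k = I/(MR²) = 2/3.
Translational: Mg sinθ − f = Ma. Rotational about the CM: fR = Iα = kMRa, so f = kMa.
These give a = g sinθ/(1+k) and the required friction f = kMg sinθ/(1+k).
The normal force is N = Mg cosθ, so μ_min = f/N = k tanθ/(1+k).
μ_min = (2/3) × tan29.6° / 1.667 ≈ 0.227.

μ_min ≈ 0.227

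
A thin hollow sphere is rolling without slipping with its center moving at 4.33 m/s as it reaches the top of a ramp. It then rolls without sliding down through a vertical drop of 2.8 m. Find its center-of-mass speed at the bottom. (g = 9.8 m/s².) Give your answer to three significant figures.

v ≈ 7.19 m/s

With I = (2/3)MR², the ratio k = I/(MR²) is 2/3.
Rolling without slipping gives ω = v/R, so the total kinetic energy is ½Mv² + ½Iω² = ½(1+k)Mv² = (5/6)Mv².
Conserving energy between top and bottom: (5/6)Mv² = (5/6)Mv₀² + Mgh, hence v² = v₀² + 2gh/(1+k).
v = √(4.33² + 2×9.8×2.8/1.667) = √51.68 ≈ 7.19 m/s.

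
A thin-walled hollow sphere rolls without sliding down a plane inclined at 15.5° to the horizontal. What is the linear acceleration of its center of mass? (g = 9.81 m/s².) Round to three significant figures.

The moment of inertia is (2/3)MR², giving k ≡ I/(MR²) = 2/3.
Along the incline Mg sinθ − f = Ma, and torque about the center fR = Iα = kMR²(a/R) gives f = kMa.
Eliminating f: Mg sinθ = (1+k)Ma, so a = g sinθ/(1+k) = 9.81 × sin15.5° / 1.667 ≈ 1.57 m/s².

a ≈ 1.57 m/s²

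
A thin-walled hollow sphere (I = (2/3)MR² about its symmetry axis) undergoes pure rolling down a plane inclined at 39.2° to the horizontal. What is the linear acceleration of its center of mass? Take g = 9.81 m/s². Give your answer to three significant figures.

With I = (2/3)MR², the ratio k = I/(MR²) is 2/3.
Along the incline Mg sinθ − f = Ma, and torque about the center fR = Iα = kMR²(a/R) gives f = kMa.
Eliminating f: Mg sinθ = (1+k)Ma, so a = g sinθ/(1+k) = 9.81 × sin39.2° / 1.667 ≈ 3.72 m/s².

a ≈ 3.72 m/s²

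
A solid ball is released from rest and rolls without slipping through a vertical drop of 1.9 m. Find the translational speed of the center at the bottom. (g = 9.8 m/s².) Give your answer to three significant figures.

The moment of inertia is (2/5)MR², giving k ≡ I/(MR²) = 0.4.
Rolling without slipping gives ω = v/R, so the total kinetic energy is ½Mv² + ½Iω² = ½(1+k)Mv² = (7/10)Mv².
Energy conservation: Mgh = (7/10)Mv², so v = √(2gh/(1+k)) = √(2 × 9.8 × 1.9 / 1.4) ≈ 5.16 m/s.

v ≈ 5.16 m/s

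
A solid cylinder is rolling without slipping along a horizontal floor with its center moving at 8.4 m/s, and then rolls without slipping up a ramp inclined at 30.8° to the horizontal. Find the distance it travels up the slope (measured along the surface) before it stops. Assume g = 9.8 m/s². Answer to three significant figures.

The moment of inertia is (1/2)MR², giving k ≡ I/(MR²) = 0.5.
Since it rolls without slipping, ω = v/R and KE = ½Mv² + ½Iω² = ½(1+k)Mv² = (3/4)Mv².
Setting this equal to Mgh gives the vertical rise h = (1+k)v₀²/(2g) = 1.5×8.4²/(2×9.8) = 5.4 m.
Along the incline, d = h/sinθ = 5.4/sin30.8° ≈ 10.5 m.

d ≈ 10.5 m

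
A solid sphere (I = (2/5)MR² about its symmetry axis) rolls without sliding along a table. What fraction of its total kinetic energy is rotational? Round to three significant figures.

fraction ≈ 0.286

Here I = (2/5)MR², so the shape factor k = I/(MR²) = 0.4.
With ω = v/R, KE_trans = ½Mv² and KE_rot = ½Iω² = ½kMv², so KE_total = ½(1+k)Mv².
The rotational fraction is therefore k/(1+k) = 0.4/1.4 ≈ 0.286.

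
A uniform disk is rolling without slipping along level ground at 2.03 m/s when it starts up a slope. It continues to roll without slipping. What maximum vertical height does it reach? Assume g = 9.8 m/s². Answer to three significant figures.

h ≈ 0.315 m

The moment of inertia is (1/2)MR², giving k ≡ I/(MR²) = 0.5.
Pure rolling means v = ωR; then KE = ½Mv² + ½I(v/R)² = ½(1+k)Mv² = (3/4)Mv².
At the top the kinetic energy is zero, so (3/4)Mv₀² = Mgh.
Thus h = (1+k)v₀²/(2g) = 1.5 × 2.03² / (2 × 9.8) ≈ 0.315 m.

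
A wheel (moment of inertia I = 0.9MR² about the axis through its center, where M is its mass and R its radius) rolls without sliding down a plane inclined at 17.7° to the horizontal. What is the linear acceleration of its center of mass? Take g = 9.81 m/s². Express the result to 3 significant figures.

a ≈ 1.57 m/s²

For this body I = 0.9MR², i.e. k = I/(MR²) = 0.9.
Along the incline Mg sinθ − f = Ma, and torque about the center fR = Iα = kMR²(a/R) gives f = kMa.
Eliminating f: Mg sinθ = (1+k)Ma, so a = g sinθ/(1+k) = 9.81 × sin17.7° / 1.9 ≈ 1.57 m/s².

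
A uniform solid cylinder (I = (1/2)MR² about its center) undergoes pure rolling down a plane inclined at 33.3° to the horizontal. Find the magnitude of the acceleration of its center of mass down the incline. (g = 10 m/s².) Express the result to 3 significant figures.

a ≈ 3.66 m/s²

With I = (1/2)MR², the ratio k = I/(MR²) is 0.5.
Translational: Mg sinθ − f = Ma. Rotational about the CM: fR = Iα = kMRa, so f = kMa.
Eliminating f: Mg sinθ = (1+k)Ma, so a = g sinθ/(1+k) = 10 × sin33.3° / 1.5 ≈ 3.66 m/s².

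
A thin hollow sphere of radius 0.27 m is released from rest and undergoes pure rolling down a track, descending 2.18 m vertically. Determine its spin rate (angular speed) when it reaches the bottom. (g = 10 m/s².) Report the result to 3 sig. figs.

ω ≈ 18.9 rad/s

Here I = (2/3)MR², so the shape factor k = I/(MR²) = 2/3.
Since it rolls without slipping, ω = v/R and KE = ½Mv² + ½Iω² = ½(1+k)Mv² = (5/6)Mv².
Energy conservation Mgh = ½(1+k)Mv² gives v = √(2gh/(1+k)) = √(2 × 10 × 2.18 / 1.667) = 5.115 m/s.
The angular speed follows from ω = v/R = 5.115/0.27 ≈ 18.9 rad/s.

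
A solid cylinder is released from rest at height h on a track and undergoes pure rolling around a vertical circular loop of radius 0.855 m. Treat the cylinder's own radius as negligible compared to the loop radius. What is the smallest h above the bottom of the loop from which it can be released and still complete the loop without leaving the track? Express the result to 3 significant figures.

Here I = (1/2)MR², so the shape factor k = I/(MR²) = 0.5.
At the top, contact is just lost when gravity alone supplies the centripetal force: Mg = Mv_top²/r, i.e. v_top² = gr.
With ω = v/R, the kinetic energy at speed v is ½(1+k)Mv² = (3/4)Mv².
Energy conservation from release (height h) to the top (height 2r): Mgh = Mg(2r) + (3/4)M·gr.
Thus h_min = 2r + (1+k)r/2 = r(2 + 1.5/2) = 0.855 × 2.75 ≈ 2.35 m.

h_min ≈ 2.35 m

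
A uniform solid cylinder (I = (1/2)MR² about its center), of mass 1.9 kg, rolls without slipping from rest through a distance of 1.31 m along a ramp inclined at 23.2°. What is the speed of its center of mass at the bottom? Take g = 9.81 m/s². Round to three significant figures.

The moment of inertia is (1/2)MR², giving k ≡ I/(MR²) = 0.5.
Pure rolling means v = ωR; then KE = ½Mv² + ½I(v/R)² = ½(1+k)Mv² = (3/4)Mv².
The vertical drop is h = L sinθ = 1.31 × sin23.2° = 0.5161 m.
Setting Mgh = (3/4)Mv² gives v = √(2gh/(1+k)) = √(2·9.81·0.5161/1.5) ≈ 2.60 m/s.

v ≈ 2.60 m/s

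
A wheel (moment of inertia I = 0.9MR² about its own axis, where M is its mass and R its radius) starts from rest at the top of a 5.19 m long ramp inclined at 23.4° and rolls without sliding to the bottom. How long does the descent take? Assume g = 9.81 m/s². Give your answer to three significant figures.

t ≈ 2.25 s

With I = 0.9MR², the ratio k = I/(MR²) is 0.9.
Newton's second law down the slope: Mg sinθ − f = Ma. The torque equation fR = Iα (with α = a/R) gives f = kMa.
Hence a = g sinθ/(1+k) = 9.81×sin23.4°/1.9 = 2.051 m/s².
Starting from rest, L = ½at², so t = √(2L/a) = √(2×5.19/2.051) ≈ 2.25 s.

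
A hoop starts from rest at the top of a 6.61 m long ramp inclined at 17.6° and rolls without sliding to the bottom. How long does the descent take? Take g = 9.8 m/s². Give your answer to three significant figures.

t ≈ 2.99 s

With I = MR², the ratio k = I/(MR²) is 1.
Translational: Mg sinθ − f = Ma. Rotational about the CM: fR = Iα = kMRa, so f = kMa.
Hence a = g sinθ/(1+k) = 9.8×sin17.6°/2 = 1.482 m/s².
With constant a from rest, t = √(2L/a) = √(2·6.61/1.482) ≈ 2.99 s.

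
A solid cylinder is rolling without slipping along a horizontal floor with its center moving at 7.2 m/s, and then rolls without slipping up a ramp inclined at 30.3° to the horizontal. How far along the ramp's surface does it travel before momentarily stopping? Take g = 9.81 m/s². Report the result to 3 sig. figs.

The moment of inertia is (1/2)MR², giving k ≡ I/(MR²) = 0.5.
Since it rolls without slipping, ω = v/R and KE = ½Mv² + ½Iω² = ½(1+k)Mv² = (3/4)Mv².
Setting this equal to Mgh gives the vertical rise h = (1+k)v₀²/(2g) = 1.5×7.2²/(2×9.81) = 3.963 m.
Along the incline, d = h/sinθ = 3.963/sin30.3° ≈ 7.86 m.

d ≈ 7.86 m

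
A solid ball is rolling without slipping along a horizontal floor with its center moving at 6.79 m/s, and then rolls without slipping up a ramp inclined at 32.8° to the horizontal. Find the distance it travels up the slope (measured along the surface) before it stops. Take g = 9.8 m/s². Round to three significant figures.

For this body I = (2/5)MR², i.e. k = I/(MR²) = 0.4.
Rolling without slipping gives ω = v/R, so the total kinetic energy is ½Mv² + ½Iω² = ½(1+k)Mv² = (7/10)Mv².
Setting this equal to Mgh gives the vertical rise h = (1+k)v₀²/(2g) = 1.4×6.79²/(2×9.8) = 3.293 m.
The distance along the slope is d = h/sinθ = 3.293/sin32.8° ≈ 6.08 m.

d ≈ 6.08 m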